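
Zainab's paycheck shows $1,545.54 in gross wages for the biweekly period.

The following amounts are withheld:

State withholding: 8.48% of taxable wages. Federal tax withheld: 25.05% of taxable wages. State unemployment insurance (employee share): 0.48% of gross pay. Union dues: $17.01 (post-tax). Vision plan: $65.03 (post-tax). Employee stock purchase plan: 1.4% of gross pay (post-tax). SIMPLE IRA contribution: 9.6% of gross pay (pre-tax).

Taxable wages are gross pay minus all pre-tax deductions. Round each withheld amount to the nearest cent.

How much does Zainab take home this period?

$817.60

SIMPLE IRA contribution: $1,545.54 × 0.096 = $148.37
Taxable wages = $1,545.54 − $148.37 = $1,397.17
Federal tax withheld: $1,397.17 × 0.2505 = $349.99
State withholding: $1,397.17 × 0.0848 = $118.48
State unemployment insurance (employee share): $1,545.54 × 0.0048 = $7.42
Employee stock purchase plan: $1,545.54 × 0.014 = $21.64
Vision plan: $65.03
Union dues: $17.01
Total deductions = $148.37 + $349.99 + $118.48 + $7.42 + $21.64 + $65.03 + $17.01 = $727.94
Net pay = $1,545.54 − $727.94 = $817.60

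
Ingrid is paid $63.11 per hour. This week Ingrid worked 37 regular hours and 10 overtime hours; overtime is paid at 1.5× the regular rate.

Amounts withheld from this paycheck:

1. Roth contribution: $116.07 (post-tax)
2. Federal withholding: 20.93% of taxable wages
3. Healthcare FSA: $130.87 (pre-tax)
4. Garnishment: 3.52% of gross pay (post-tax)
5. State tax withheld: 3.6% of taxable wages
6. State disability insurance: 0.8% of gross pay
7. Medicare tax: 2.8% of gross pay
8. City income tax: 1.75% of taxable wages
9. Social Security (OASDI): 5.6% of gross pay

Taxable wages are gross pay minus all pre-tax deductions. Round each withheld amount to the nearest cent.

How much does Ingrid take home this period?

Regular pay: 37 × $63.11 = $2,335.07
Overtime pay: 10 × $63.11 × 1.5 = $946.65
Gross pay = $2,335.07 + $946.65 = $3,281.72
Healthcare FSA: $130.87
Taxable wages = $3,281.72 − $130.87 = $3,150.85
State tax withheld: $3,150.85 × 0.036 = $113.43
City income tax: $3,150.85 × 0.0175 = $55.14
Federal withholding: $3,150.85 × 0.2093 = $659.47
Social Security (OASDI): $3,281.72 × 0.056 = $183.78
Medicare tax: $3,281.72 × 0.028 = $91.89
State disability insurance: $3,281.72 × 0.008 = $26.25
Roth contribution: $116.07
Garnishment: $3,281.72 × 0.0352 = $115.52
Total deductions = $130.87 + $113.43 + $55.14 + $659.47 + $183.78 + $91.89 + $26.25 + $116.07 + $115.52 = $1,492.42
Net pay = $3,281.72 − $1,492.42 = $1,789.30

$1,789.30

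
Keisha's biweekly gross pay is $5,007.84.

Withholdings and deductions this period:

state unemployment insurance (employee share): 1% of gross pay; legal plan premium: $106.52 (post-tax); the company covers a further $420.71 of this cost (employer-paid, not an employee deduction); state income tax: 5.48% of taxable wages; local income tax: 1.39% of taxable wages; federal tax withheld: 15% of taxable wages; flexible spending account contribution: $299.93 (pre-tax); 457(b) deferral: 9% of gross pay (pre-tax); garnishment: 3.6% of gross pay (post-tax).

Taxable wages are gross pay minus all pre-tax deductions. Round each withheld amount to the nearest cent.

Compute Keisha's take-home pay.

$2,989.27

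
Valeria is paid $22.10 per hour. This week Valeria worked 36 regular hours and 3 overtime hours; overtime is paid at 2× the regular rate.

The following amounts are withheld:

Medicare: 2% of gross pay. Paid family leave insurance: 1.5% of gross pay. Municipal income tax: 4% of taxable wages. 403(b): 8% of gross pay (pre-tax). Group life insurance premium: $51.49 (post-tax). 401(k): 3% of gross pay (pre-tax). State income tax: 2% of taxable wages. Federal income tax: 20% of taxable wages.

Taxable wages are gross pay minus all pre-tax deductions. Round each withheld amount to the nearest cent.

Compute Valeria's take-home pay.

Regular pay: 36 × $22.10 = $795.60
Overtime pay: 3 × $22.10 × 2 = $132.60
Gross pay = $795.60 + $132.60 = $928.20
401(k): $928.20 × 0.03 = $27.85
403(b): $928.20 × 0.08 = $74.26
Pre-tax total = $27.85 + $74.26 = $102.11
Taxable wages = $928.20 − $102.11 = $826.09
Federal income tax: $826.09 × 0.2 = $165.22
State income tax: $826.09 × 0.02 = $16.52
Municipal income tax: $826.09 × 0.04 = $33.04
Paid family leave insurance: $928.20 × 0.015 = $13.92
Medicare: $928.20 × 0.02 = $18.56
Group life insurance premium: $51.49
Total deductions = $27.85 + $74.26 + $165.22 + $16.52 + $33.04 + $13.92 + $18.56 + $51.49 = $400.86
Net pay = $928.20 − $400.86 = $527.34

$527.34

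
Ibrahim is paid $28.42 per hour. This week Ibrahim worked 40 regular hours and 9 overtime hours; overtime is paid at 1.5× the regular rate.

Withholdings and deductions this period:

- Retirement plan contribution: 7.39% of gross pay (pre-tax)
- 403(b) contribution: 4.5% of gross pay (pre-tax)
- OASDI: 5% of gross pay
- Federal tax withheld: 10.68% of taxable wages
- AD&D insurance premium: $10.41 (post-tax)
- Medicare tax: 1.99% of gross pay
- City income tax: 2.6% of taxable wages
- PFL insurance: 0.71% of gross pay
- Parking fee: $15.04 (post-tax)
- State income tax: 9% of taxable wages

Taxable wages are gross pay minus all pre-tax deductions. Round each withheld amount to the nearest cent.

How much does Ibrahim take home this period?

$898.68

Regular pay: 40 × $28.42 = $1,136.80
Overtime pay: 9 × $28.42 × 1.5 = $383.67
Gross pay = $1,136.80 + $383.67 = $1,520.47
Retirement plan contribution: $1,520.47 × 0.0739 = $112.36
403(b) contribution: $1,520.47 × 0.045 = $68.42
Pre-tax total = $112.36 + $68.42 = $180.78
Taxable wages = $1,520.47 − $180.78 = $1,339.69
City income tax: $1,339.69 × 0.026 = $34.83
State income tax: $1,339.69 × 0.09 = $120.57
Federal tax withheld: $1,339.69 × 0.1068 = $143.08
Medicare tax: $1,520.47 × 0.0199 = $30.26
OASDI: $1,520.47 × 0.05 = $76.02
PFL insurance: $1,520.47 × 0.0071 = $10.80
AD&D insurance premium: $10.41
Parking fee: $15.04
Total deductions = $112.36 + $68.42 + $34.83 + $120.57 + $143.08 + $30.26 + $76.02 + $10.80 + $10.41 + $15.04 = $621.79
Net pay = $1,520.47 − $621.79 = $898.68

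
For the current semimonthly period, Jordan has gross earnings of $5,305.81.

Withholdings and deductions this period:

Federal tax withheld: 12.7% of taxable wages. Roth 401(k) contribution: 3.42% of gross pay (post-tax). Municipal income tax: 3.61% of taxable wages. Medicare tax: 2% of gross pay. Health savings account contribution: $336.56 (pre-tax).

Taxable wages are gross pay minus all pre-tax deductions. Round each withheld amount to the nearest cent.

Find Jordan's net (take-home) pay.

$3,871.19

Health savings account contribution: $336.56
Taxable wages = $5,305.81 − $336.56 = $4,969.25
Municipal income tax: $4,969.25 × 0.0361 = $179.39
Federal tax withheld: $4,969.25 × 0.127 = $631.09
Medicare tax: $5,305.81 × 0.02 = $106.12
Roth 401(k) contribution: $5,305.81 × 0.0342 = $181.46
Total deductions = $336.56 + $179.39 + $631.09 + $106.12 + $181.46 = $1,434.62
Net pay = $5,305.81 − $1,434.62 = $3,871.19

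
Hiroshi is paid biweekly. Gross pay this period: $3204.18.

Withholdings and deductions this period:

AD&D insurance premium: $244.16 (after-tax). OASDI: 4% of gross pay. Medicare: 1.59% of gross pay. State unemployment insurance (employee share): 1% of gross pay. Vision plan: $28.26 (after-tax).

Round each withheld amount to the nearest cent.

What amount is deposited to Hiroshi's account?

State unemployment insurance (employee share): $3204.18 × 0.01 = $32.04
Medicare: $3204.18 × 0.0159 = $50.95
OASDI: $3204.18 × 0.04 = $128.17
Vision plan: $28.26
AD&D insurance premium: $244.16
Total deductions = $32.04 + $50.95 + $128.17 + $28.26 + $244.16 = $483.58
Net pay = $3204.18 − $483.58 = $2720.60

$2720.60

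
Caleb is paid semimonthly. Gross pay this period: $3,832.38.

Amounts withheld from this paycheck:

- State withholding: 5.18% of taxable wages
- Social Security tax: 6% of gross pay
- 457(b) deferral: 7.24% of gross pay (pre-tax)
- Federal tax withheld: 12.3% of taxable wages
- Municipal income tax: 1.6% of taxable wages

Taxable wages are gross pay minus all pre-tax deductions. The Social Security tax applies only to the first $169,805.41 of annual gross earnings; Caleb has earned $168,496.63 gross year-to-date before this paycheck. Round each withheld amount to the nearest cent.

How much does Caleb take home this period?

$2,798.11

457(b) deferral: $3,832.38 × 0.0724 = $277.46
Taxable wages = $3,832.38 − $277.46 = $3,554.92
Federal tax withheld: $3,554.92 × 0.123 = $437.26
State withholding: $3,554.92 × 0.0518 = $184.14
Municipal income tax: $3,554.92 × 0.016 = $56.88
Social Security tax: only $169,805.41 − $168,496.63 = $1,308.78 of this check is subject → $1,308.78 × 0.06 = $78.53
Total deductions = $277.46 + $437.26 + $184.14 + $56.88 + $78.53 = $1,034.27
Net pay = $3,832.38 − $1,034.27 = $2,798.11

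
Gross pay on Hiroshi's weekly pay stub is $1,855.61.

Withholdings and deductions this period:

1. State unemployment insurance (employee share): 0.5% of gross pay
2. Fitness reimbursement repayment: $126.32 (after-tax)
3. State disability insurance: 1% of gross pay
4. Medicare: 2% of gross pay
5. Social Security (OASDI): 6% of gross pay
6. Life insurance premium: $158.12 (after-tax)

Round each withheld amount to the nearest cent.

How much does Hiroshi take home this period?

$1,394.88

Social Security (OASDI): $1,855.61 × 0.06 = $111.34
State disability insurance: $1,855.61 × 0.01 = $18.56
State unemployment insurance (employee share): $1,855.61 × 0.005 = $9.28
Medicare: $1,855.61 × 0.02 = $37.11
Fitness reimbursement repayment: $126.32
Life insurance premium: $158.12
Total deductions = $111.34 + $18.56 + $9.28 + $37.11 + $126.32 + $158.12 = $460.73
Net pay = $1,855.61 − $460.73 = $1,394.88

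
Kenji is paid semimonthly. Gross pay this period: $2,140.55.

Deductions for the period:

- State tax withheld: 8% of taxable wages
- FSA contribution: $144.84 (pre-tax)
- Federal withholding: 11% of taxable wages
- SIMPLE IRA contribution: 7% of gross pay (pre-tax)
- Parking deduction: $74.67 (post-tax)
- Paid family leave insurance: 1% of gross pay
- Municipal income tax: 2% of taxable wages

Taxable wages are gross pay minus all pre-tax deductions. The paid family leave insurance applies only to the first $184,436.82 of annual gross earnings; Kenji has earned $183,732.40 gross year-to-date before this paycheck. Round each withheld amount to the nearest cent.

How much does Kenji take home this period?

FSA contribution: $144.84
SIMPLE IRA contribution: $2,140.55 × 0.07 = $149.84
Pre-tax total = $144.84 + $149.84 = $294.68
Taxable wages = $2,140.55 − $294.68 = $1,845.87
Municipal income tax: $1,845.87 × 0.02 = $36.92
State tax withheld: $1,845.87 × 0.08 = $147.67
Federal withholding: $1,845.87 × 0.11 = $203.05
Paid family leave insurance: only $184,436.82 − $183,732.40 = $704.42 of this check is subject → $704.42 × 0.01 = $7.04
Parking deduction: $74.67
Total deductions = $144.84 + $149.84 + $36.92 + $147.67 + $203.05 + $7.04 + $74.67 = $764.03
Net pay = $2,140.55 − $764.03 = $1,376.52

$1,376.52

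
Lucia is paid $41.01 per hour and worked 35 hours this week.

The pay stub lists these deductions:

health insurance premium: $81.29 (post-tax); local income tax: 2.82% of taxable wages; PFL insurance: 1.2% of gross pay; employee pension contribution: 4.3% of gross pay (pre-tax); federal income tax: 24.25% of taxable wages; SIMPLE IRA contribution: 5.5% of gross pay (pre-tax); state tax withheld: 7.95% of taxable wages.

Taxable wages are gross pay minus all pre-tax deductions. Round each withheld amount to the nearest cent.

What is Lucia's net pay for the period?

$742.78

Gross pay: 35 × $41.01 = $1435.35
SIMPLE IRA contribution: $1435.35 × 0.055 = $78.94
Employee pension contribution: $1435.35 × 0.043 = $61.72
Pre-tax total = $78.94 + $61.72 = $140.66
Taxable wages = $1435.35 − $140.66 = $1294.69
Federal income tax: $1294.69 × 0.2425 = $313.96
State tax withheld: $1294.69 × 0.0795 = $102.93
Local income tax: $1294.69 × 0.0282 = $36.51
PFL insurance: $1435.35 × 0.012 = $17.22
Health insurance premium: $81.29
Total deductions = $78.94 + $61.72 + $313.96 + $102.93 + $36.51 + $17.22 + $81.29 = $692.57
Net pay = $1435.35 − $692.57 = $742.78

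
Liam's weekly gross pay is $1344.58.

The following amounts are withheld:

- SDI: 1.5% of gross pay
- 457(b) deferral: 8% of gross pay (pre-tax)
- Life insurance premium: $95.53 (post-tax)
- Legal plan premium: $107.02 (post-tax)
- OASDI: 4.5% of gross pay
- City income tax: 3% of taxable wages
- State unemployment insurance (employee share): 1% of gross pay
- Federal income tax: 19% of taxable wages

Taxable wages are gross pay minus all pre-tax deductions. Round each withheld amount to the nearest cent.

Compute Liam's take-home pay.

457(b) deferral: $1344.58 × 0.08 = $107.57
Taxable wages = $1344.58 − $107.57 = $1237.01
City income tax: $1237.01 × 0.03 = $37.11
Federal income tax: $1237.01 × 0.19 = $235.03
SDI: $1344.58 × 0.015 = $20.17
OASDI: $1344.58 × 0.045 = $60.51
State unemployment insurance (employee share): $1344.58 × 0.01 = $13.45
Legal plan premium: $107.02
Life insurance premium: $95.53
Total deductions = $107.57 + $37.11 + $235.03 + $20.17 + $60.51 + $13.45 + $107.02 + $95.53 = $676.39
Net pay = $1344.58 − $676.39 = $668.19

$668.19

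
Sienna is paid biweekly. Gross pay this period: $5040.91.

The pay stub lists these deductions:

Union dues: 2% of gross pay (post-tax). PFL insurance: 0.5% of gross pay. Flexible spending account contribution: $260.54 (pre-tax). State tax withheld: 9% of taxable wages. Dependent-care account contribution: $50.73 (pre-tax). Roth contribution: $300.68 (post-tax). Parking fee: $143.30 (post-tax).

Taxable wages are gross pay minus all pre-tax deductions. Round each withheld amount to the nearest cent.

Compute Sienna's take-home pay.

$3733.97

Dependent-care account contribution: $50.73
Flexible spending account contribution: $260.54
Pre-tax total = $50.73 + $260.54 = $311.27
Taxable wages = $5040.91 − $311.27 = $4729.64
State tax withheld: $4729.64 × 0.09 = $425.67
PFL insurance: $5040.91 × 0.005 = $25.20
Union dues: $5040.91 × 0.02 = $100.82
Parking fee: $143.30
Roth contribution: $300.68
Total deductions = $50.73 + $260.54 + $425.67 + $25.20 + $100.82 + $143.30 + $300.68 = $1306.94
Net pay = $5040.91 − $1306.94 = $3733.97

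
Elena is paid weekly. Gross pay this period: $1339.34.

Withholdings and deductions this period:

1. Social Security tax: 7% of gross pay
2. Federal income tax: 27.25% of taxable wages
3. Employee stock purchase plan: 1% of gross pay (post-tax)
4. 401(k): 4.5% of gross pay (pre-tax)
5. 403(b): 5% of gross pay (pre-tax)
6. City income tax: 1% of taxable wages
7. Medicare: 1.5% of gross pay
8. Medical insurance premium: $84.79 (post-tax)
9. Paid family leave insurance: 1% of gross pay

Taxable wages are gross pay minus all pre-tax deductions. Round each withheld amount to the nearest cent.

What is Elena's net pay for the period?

401(k): $1339.34 × 0.045 = $60.27
403(b): $1339.34 × 0.05 = $66.97
Pre-tax total = $60.27 + $66.97 = $127.24
Taxable wages = $1339.34 − $127.24 = $1212.10
City income tax: $1212.10 × 0.01 = $12.12
Federal income tax: $1212.10 × 0.2725 = $330.30
Social Security tax: $1339.34 × 0.07 = $93.75
Paid family leave insurance: $1339.34 × 0.01 = $13.39
Medicare: $1339.34 × 0.015 = $20.09
Medical insurance premium: $84.79
Employee stock purchase plan: $1339.34 × 0.01 = $13.39
Total deductions = $60.27 + $66.97 + $12.12 + $330.30 + $93.75 + $13.39 + $20.09 + $84.79 + $13.39 = $695.07
Net pay = $1339.34 − $695.07 = $644.27

$644.27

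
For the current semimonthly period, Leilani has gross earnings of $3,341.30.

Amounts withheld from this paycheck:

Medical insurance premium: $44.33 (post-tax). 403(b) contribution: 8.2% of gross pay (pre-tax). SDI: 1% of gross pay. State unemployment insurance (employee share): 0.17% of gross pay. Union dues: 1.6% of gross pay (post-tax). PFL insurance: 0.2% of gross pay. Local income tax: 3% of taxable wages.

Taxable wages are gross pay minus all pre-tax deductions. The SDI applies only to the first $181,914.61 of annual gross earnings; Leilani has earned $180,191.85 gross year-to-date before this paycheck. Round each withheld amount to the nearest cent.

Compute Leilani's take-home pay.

$2,847.91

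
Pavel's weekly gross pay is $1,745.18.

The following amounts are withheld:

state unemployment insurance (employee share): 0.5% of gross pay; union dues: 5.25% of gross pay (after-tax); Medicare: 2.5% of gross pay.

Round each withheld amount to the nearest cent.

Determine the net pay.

$1,601.20

Medicare: $1,745.18 × 0.025 = $43.63
State unemployment insurance (employee share): $1,745.18 × 0.005 = $8.73
Union dues: $1,745.18 × 0.0525 = $91.62
Total deductions = $43.63 + $8.73 + $91.62 = $143.98
Net pay = $1,745.18 − $143.98 = $1,601.20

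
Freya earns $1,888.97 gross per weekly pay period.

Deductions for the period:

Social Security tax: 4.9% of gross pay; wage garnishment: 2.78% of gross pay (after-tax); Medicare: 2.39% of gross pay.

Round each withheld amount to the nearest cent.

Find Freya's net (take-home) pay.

$1,698.75

Social Security tax: $1,888.97 × 0.049 = $92.56
Medicare: $1,888.97 × 0.0239 = $45.15
Wage garnishment: $1,888.97 × 0.0278 = $52.51
Total deductions = $92.56 + $45.15 + $52.51 = $190.22
Net pay = $1,888.97 − $190.22 = $1,698.75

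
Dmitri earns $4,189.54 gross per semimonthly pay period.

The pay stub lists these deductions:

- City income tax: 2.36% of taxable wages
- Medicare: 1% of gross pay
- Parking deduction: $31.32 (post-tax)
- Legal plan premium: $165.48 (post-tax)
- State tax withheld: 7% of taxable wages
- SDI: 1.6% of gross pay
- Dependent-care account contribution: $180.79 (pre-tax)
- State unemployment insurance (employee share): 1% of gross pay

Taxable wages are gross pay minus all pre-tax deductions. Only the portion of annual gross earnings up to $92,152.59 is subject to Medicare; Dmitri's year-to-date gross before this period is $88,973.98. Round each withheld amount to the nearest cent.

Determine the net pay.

$3,296.01

Dependent-care account contribution: $180.79
Taxable wages = $4,189.54 − $180.79 = $4,008.75
City income tax: $4,008.75 × 0.0236 = $94.61
State tax withheld: $4,008.75 × 0.07 = $280.61
SDI: $4,189.54 × 0.016 = $67.03
Medicare: only $92,152.59 − $88,973.98 = $3,178.61 of this check is subject → $3,178.61 × 0.01 = $31.79
State unemployment insurance (employee share): $4,189.54 × 0.01 = $41.90
Legal plan premium: $165.48
Parking deduction: $31.32
Total deductions = $180.79 + $94.61 + $280.61 + $67.03 + $31.79 + $41.90 + $165.48 + $31.32 = $893.53
Net pay = $4,189.54 − $893.53 = $3,296.01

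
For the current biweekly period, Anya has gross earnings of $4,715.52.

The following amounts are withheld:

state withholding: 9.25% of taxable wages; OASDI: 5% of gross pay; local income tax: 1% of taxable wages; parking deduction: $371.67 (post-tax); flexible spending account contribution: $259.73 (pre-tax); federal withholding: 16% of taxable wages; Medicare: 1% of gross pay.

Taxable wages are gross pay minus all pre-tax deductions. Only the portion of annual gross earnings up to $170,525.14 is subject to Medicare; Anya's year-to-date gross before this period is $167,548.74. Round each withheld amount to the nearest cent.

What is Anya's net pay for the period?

$2,648.93

Flexible spending account contribution: $259.73
Taxable wages = $4,715.52 − $259.73 = $4,455.79
Federal withholding: $4,455.79 × 0.16 = $712.93
State withholding: $4,455.79 × 0.0925 = $412.16
Local income tax: $4,455.79 × 0.01 = $44.56
Medicare: only $170,525.14 − $167,548.74 = $2,976.40 of this check is subject → $2,976.40 × 0.01 = $29.76
OASDI: $4,715.52 × 0.05 = $235.78
Parking deduction: $371.67
Total deductions = $259.73 + $712.93 + $412.16 + $44.56 + $29.76 + $235.78 + $371.67 = $2,066.59
Net pay = $4,715.52 − $2,066.59 = $2,648.93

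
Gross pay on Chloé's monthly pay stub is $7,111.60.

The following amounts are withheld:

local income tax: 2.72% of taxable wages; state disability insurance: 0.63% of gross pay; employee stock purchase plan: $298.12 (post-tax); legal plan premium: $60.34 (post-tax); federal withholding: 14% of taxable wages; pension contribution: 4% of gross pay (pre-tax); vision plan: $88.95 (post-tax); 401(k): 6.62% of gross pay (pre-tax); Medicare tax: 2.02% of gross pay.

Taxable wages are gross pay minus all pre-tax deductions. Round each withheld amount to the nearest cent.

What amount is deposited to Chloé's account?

401(k): $7,111.60 × 0.0662 = $470.79
Pension contribution: $7,111.60 × 0.04 = $284.46
Pre-tax total = $470.79 + $284.46 = $755.25
Taxable wages = $7,111.60 − $755.25 = $6,356.35
Federal withholding: $6,356.35 × 0.14 = $889.89
Local income tax: $6,356.35 × 0.0272 = $172.89
Medicare tax: $7,111.60 × 0.0202 = $143.65
State disability insurance: $7,111.60 × 0.0063 = $44.80
Legal plan premium: $60.34
Vision plan: $88.95
Employee stock purchase plan: $298.12
Total deductions = $470.79 + $284.46 + $889.89 + $172.89 + $143.65 + $44.80 + $60.34 + $88.95 + $298.12 = $2,453.89
Net pay = $7,111.60 − $2,453.89 = $4,657.71

$4,657.71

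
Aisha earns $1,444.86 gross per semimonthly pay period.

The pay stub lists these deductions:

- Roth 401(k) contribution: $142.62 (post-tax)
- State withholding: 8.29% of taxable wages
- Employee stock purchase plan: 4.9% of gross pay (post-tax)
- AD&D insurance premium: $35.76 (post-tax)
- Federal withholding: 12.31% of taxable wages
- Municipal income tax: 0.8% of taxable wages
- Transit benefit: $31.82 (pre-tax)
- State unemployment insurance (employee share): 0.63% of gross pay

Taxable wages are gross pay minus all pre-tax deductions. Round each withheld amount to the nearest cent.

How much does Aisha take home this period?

Transit benefit: $31.82
Taxable wages = $1,444.86 − $31.82 = $1,413.04
Federal withholding: $1,413.04 × 0.1231 = $173.95
State withholding: $1,413.04 × 0.0829 = $117.14
Municipal income tax: $1,413.04 × 0.008 = $11.30
State unemployment insurance (employee share): $1,444.86 × 0.0063 = $9.10
Employee stock purchase plan: $1,444.86 × 0.049 = $70.80
AD&D insurance premium: $35.76
Roth 401(k) contribution: $142.62
Total deductions = $31.82 + $173.95 + $117.14 + $11.30 + $9.10 + $70.80 + $35.76 + $142.62 = $592.49
Net pay = $1,444.86 − $592.49 = $852.37

$852.37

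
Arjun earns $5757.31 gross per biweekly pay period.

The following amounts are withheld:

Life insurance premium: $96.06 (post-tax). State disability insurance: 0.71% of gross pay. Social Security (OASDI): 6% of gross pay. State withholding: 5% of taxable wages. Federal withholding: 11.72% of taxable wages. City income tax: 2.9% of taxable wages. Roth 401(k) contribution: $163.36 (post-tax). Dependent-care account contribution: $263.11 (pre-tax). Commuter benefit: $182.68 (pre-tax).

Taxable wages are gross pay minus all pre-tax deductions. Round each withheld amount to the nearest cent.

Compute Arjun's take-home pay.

$3623.66

Dependent-care account contribution: $263.11
Commuter benefit: $182.68
Pre-tax total = $263.11 + $182.68 = $445.79
Taxable wages = $5757.31 − $445.79 = $5311.52
City income tax: $5311.52 × 0.029 = $154.03
State withholding: $5311.52 × 0.05 = $265.58
Federal withholding: $5311.52 × 0.1172 = $622.51
Social Security (OASDI): $5757.31 × 0.06 = $345.44
State disability insurance: $5757.31 × 0.0071 = $40.88
Life insurance premium: $96.06
Roth 401(k) contribution: $163.36
Total deductions = $263.11 + $182.68 + $154.03 + $265.58 + $622.51 + $345.44 + $40.88 + $96.06 + $163.36 = $2133.65
Net pay = $5757.31 − $2133.65 = $3623.66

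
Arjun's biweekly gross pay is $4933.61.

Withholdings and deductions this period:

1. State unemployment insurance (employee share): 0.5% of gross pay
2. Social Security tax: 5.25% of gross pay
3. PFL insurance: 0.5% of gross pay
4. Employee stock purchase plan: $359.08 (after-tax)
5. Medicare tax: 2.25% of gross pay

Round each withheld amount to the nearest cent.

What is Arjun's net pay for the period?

State unemployment insurance (employee share): $4933.61 × 0.005 = $24.67
PFL insurance: $4933.61 × 0.005 = $24.67
Social Security tax: $4933.61 × 0.0525 = $259.01
Medicare tax: $4933.61 × 0.0225 = $111.01
Employee stock purchase plan: $359.08
Total deductions = $24.67 + $24.67 + $259.01 + $111.01 + $359.08 = $778.44
Net pay = $4933.61 − $778.44 = $4155.17

$4155.17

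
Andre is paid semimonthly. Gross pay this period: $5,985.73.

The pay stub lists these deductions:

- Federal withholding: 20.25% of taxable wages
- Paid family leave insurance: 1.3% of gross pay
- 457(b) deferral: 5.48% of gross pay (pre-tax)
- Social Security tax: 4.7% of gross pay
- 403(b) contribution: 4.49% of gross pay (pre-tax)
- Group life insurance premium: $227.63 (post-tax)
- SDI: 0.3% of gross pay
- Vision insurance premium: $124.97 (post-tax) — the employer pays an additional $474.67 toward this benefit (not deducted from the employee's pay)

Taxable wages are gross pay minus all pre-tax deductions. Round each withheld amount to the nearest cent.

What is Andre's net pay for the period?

$3,567.99

403(b) contribution: $5,985.73 × 0.0449 = $268.76
457(b) deferral: $5,985.73 × 0.0548 = $328.02
Pre-tax total = $268.76 + $328.02 = $596.78
Taxable wages = $5,985.73 − $596.78 = $5,388.95
Federal withholding: $5,388.95 × 0.2025 = $1,091.26
Social Security tax: $5,985.73 × 0.047 = $281.33
Paid family leave insurance: $5,985.73 × 0.013 = $77.81
SDI: $5,985.73 × 0.003 = $17.96
Vision insurance premium: $124.97
Group life insurance premium: $227.63
(Employer's $474.67 toward vision insurance premium is not withheld from the employee.)
Total deductions = $268.76 + $328.02 + $1,091.26 + $281.33 + $77.81 + $17.96 + $124.97 + $227.63 = $2,417.74
Net pay = $5,985.73 − $2,417.74 = $3,567.99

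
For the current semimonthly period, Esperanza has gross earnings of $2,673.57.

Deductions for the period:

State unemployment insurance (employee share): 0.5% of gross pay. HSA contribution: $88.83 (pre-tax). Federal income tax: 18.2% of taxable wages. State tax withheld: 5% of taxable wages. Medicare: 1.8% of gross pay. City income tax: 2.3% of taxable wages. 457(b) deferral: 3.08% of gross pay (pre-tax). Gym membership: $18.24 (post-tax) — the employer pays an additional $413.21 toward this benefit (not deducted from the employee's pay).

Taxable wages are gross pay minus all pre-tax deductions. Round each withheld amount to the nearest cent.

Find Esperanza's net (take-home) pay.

$1,784.56

HSA contribution: $88.83
457(b) deferral: $2,673.57 × 0.0308 = $82.35
Pre-tax total = $88.83 + $82.35 = $171.18
Taxable wages = $2,673.57 − $171.18 = $2,502.39
State tax withheld: $2,502.39 × 0.05 = $125.12
Federal income tax: $2,502.39 × 0.182 = $455.43
City income tax: $2,502.39 × 0.023 = $57.55
State unemployment insurance (employee share): $2,673.57 × 0.005 = $13.37
Medicare: $2,673.57 × 0.018 = $48.12
Gym membership: $18.24
(Employer's $413.21 toward gym membership is not withheld from the employee.)
Total deductions = $88.83 + $82.35 + $125.12 + $455.43 + $57.55 + $13.37 + $48.12 + $18.24 = $889.01
Net pay = $2,673.57 − $889.01 = $1,784.56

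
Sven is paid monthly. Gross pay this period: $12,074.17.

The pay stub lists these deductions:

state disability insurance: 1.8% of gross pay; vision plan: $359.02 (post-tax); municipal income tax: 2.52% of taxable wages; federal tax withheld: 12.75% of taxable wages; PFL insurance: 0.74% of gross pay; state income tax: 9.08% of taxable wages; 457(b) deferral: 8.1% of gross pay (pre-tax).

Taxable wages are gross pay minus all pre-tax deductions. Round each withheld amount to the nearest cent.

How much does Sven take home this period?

457(b) deferral: $12,074.17 × 0.081 = $978.01
Taxable wages = $12,074.17 − $978.01 = $11,096.16
Federal tax withheld: $11,096.16 × 0.1275 = $1,414.76
Municipal income tax: $11,096.16 × 0.0252 = $279.62
State income tax: $11,096.16 × 0.0908 = $1,007.53
State disability insurance: $12,074.17 × 0.018 = $217.34
PFL insurance: $12,074.17 × 0.0074 = $89.35
Vision plan: $359.02
Total deductions = $978.01 + $1,414.76 + $279.62 + $1,007.53 + $217.34 + $89.35 + $359.02 = $4,345.63
Net pay = $12,074.17 − $4,345.63 = $7,728.54

$7,728.54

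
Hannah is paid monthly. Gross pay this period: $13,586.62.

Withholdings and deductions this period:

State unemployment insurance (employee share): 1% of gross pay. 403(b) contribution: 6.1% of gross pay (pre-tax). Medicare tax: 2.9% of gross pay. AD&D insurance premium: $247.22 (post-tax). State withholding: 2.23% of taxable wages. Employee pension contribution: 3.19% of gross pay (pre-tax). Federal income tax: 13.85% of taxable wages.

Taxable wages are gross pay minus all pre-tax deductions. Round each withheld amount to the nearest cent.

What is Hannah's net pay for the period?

403(b) contribution: $13,586.62 × 0.061 = $828.78
Employee pension contribution: $13,586.62 × 0.0319 = $433.41
Pre-tax total = $828.78 + $433.41 = $1,262.19
Taxable wages = $13,586.62 − $1,262.19 = $12,324.43
State withholding: $12,324.43 × 0.0223 = $274.83
Federal income tax: $12,324.43 × 0.1385 = $1,706.93
Medicare tax: $13,586.62 × 0.029 = $394.01
State unemployment insurance (employee share): $13,586.62 × 0.01 = $135.87
AD&D insurance premium: $247.22
Total deductions = $828.78 + $433.41 + $274.83 + $1,706.93 + $394.01 + $135.87 + $247.22 = $4,021.05
Net pay = $13,586.62 − $4,021.05 = $9,565.57

$9,565.57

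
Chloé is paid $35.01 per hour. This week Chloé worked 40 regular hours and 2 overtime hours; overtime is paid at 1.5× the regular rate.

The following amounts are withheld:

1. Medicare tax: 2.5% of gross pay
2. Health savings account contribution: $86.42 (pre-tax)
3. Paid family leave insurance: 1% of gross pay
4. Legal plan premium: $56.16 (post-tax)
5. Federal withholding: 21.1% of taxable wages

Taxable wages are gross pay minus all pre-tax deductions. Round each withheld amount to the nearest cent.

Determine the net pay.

Regular pay: 40 × $35.01 = $1400.40
Overtime pay: 2 × $35.01 × 1.5 = $105.03
Gross pay = $1400.40 + $105.03 = $1505.43
Health savings account contribution: $86.42
Taxable wages = $1505.43 − $86.42 = $1419.01
Federal withholding: $1419.01 × 0.211 = $299.41
Medicare tax: $1505.43 × 0.025 = $37.64
Paid family leave insurance: $1505.43 × 0.01 = $15.05
Legal plan premium: $56.16
Total deductions = $86.42 + $299.41 + $37.64 + $15.05 + $56.16 = $494.68
Net pay = $1505.43 − $494.68 = $1010.75

$1010.75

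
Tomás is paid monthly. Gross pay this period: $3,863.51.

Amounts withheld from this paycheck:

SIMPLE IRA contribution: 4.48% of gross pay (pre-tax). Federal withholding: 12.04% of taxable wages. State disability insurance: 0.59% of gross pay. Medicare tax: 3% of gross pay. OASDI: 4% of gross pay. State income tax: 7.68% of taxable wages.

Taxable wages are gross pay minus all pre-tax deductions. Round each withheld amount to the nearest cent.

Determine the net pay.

$2,669.43

SIMPLE IRA contribution: $3,863.51 × 0.0448 = $173.09
Taxable wages = $3,863.51 − $173.09 = $3,690.42
Federal withholding: $3,690.42 × 0.1204 = $444.33
State income tax: $3,690.42 × 0.0768 = $283.42
OASDI: $3,863.51 × 0.04 = $154.54
State disability insurance: $3,863.51 × 0.0059 = $22.79
Medicare tax: $3,863.51 × 0.03 = $115.91
Total deductions = $173.09 + $444.33 + $283.42 + $154.54 + $22.79 + $115.91 = $1,194.08
Net pay = $3,863.51 − $1,194.08 = $2,669.43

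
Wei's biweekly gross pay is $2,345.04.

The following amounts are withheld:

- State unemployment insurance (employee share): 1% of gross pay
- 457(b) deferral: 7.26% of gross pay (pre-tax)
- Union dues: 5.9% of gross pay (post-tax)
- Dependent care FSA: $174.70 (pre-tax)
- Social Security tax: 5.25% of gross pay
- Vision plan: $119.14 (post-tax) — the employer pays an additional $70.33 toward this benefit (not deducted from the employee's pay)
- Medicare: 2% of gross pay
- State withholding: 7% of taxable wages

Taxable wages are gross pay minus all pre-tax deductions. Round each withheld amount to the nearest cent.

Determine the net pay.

$1,409.12

457(b) deferral: $2,345.04 × 0.0726 = $170.25
Dependent care FSA: $174.70
Pre-tax total = $170.25 + $174.70 = $344.95
Taxable wages = $2,345.04 − $344.95 = $2,000.09
State withholding: $2,000.09 × 0.07 = $140.01
Social Security tax: $2,345.04 × 0.0525 = $123.11
Medicare: $2,345.04 × 0.02 = $46.90
State unemployment insurance (employee share): $2,345.04 × 0.01 = $23.45
Union dues: $2,345.04 × 0.059 = $138.36
Vision plan: $119.14
(Employer's $70.33 toward vision plan is not withheld from the employee.)
Total deductions = $170.25 + $174.70 + $140.01 + $123.11 + $46.90 + $23.45 + $138.36 + $119.14 = $935.92
Net pay = $2,345.04 − $935.92 = $1,409.12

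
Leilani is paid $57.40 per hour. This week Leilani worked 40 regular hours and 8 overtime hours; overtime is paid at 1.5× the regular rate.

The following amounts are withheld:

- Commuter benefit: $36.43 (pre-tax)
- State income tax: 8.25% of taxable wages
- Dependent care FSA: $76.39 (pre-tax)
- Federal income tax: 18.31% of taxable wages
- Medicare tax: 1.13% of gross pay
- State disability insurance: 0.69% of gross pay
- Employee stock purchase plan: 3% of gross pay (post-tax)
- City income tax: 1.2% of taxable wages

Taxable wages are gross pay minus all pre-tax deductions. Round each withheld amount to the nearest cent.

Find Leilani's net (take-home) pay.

Regular pay: 40 × $57.40 = $2,296.00
Overtime pay: 8 × $57.40 × 1.5 = $688.80
Gross pay = $2,296.00 + $688.80 = $2,984.80
Dependent care FSA: $76.39
Commuter benefit: $36.43
Pre-tax total = $76.39 + $36.43 = $112.82
Taxable wages = $2,984.80 − $112.82 = $2,871.98
Federal income tax: $2,871.98 × 0.1831 = $525.86
City income tax: $2,871.98 × 0.012 = $34.46
State income tax: $2,871.98 × 0.0825 = $236.94
State disability insurance: $2,984.80 × 0.0069 = $20.60
Medicare tax: $2,984.80 × 0.0113 = $33.73
Employee stock purchase plan: $2,984.80 × 0.03 = $89.54
Total deductions = $76.39 + $36.43 + $525.86 + $34.46 + $236.94 + $20.60 + $33.73 + $89.54 = $1,053.95
Net pay = $2,984.80 − $1,053.95 = $1,930.85

$1,930.85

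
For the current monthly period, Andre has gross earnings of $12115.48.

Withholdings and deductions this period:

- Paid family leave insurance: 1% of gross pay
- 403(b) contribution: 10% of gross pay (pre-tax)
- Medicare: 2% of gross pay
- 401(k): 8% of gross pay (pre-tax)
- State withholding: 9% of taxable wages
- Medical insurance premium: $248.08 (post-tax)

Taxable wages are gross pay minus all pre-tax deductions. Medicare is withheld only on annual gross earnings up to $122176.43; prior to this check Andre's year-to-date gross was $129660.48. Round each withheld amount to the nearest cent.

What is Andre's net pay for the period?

401(k): $12115.48 × 0.08 = $969.24
403(b) contribution: $12115.48 × 0.1 = $1211.55
Pre-tax total = $969.24 + $1211.55 = $2180.79
Taxable wages = $12115.48 − $2180.79 = $9934.69
State withholding: $9934.69 × 0.09 = $894.12
Paid family leave insurance: $12115.48 × 0.01 = $121.15
Medicare: annual cap $122176.43 already reached (YTD $129660.48), so $0.00
Medical insurance premium: $248.08
Total deductions = $969.24 + $1211.55 + $894.12 + $121.15 + $0.00 + $248.08 = $3444.14
Net pay = $12115.48 − $3444.14 = $8671.34

$8671.34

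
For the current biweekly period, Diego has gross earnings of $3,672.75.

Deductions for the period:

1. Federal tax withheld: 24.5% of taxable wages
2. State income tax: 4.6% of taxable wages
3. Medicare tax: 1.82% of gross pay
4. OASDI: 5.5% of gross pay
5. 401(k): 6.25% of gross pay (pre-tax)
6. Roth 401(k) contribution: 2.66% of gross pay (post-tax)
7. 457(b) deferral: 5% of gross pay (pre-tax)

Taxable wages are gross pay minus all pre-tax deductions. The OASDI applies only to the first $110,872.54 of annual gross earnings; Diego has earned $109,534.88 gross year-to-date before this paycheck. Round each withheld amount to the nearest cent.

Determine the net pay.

$2,072.92

457(b) deferral: $3,672.75 × 0.05 = $183.64
401(k): $3,672.75 × 0.0625 = $229.55
Pre-tax total = $183.64 + $229.55 = $413.19
Taxable wages = $3,672.75 − $413.19 = $3,259.56
State income tax: $3,259.56 × 0.046 = $149.94
Federal tax withheld: $3,259.56 × 0.245 = $798.59
Medicare tax: $3,672.75 × 0.0182 = $66.84
OASDI: only $110,872.54 − $109,534.88 = $1,337.66 of this check is subject → $1,337.66 × 0.055 = $73.57
Roth 401(k) contribution: $3,672.75 × 0.0266 = $97.70
Total deductions = $183.64 + $229.55 + $149.94 + $798.59 + $66.84 + $73.57 + $97.70 = $1,599.83
Net pay = $3,672.75 − $1,599.83 = $2,072.92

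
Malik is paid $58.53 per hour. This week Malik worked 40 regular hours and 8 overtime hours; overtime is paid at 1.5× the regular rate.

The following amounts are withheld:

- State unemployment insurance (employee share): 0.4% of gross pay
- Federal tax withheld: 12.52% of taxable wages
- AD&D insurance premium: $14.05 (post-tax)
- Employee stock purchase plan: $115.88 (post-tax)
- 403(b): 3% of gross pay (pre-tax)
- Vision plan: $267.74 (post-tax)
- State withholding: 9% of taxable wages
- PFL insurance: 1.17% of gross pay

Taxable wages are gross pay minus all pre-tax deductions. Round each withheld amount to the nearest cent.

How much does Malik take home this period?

$1871.48

Regular pay: 40 × $58.53 = $2341.20
Overtime pay: 8 × $58.53 × 1.5 = $702.36
Gross pay = $2341.20 + $702.36 = $3043.56
403(b): $3043.56 × 0.03 = $91.31
Taxable wages = $3043.56 − $91.31 = $2952.25
State withholding: $2952.25 × 0.09 = $265.70
Federal tax withheld: $2952.25 × 0.1252 = $369.62
PFL insurance: $3043.56 × 0.0117 = $35.61
State unemployment insurance (employee share): $3043.56 × 0.004 = $12.17
Employee stock purchase plan: $115.88
Vision plan: $267.74
AD&D insurance premium: $14.05
Total deductions = $91.31 + $265.70 + $369.62 + $35.61 + $12.17 + $115.88 + $267.74 + $14.05 = $1172.08
Net pay = $3043.56 − $1172.08 = $1871.48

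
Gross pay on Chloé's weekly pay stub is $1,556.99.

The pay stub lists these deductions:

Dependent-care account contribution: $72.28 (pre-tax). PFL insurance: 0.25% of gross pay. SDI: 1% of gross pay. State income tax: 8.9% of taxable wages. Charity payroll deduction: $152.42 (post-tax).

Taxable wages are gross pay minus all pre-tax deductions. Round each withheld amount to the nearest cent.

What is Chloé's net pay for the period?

Dependent-care account contribution: $72.28
Taxable wages = $1,556.99 − $72.28 = $1,484.71
State income tax: $1,484.71 × 0.089 = $132.14
PFL insurance: $1,556.99 × 0.0025 = $3.89
SDI: $1,556.99 × 0.01 = $15.57
Charity payroll deduction: $152.42
Total deductions = $72.28 + $132.14 + $3.89 + $15.57 + $152.42 = $376.30
Net pay = $1,556.99 − $376.30 = $1,180.69

$1,180.69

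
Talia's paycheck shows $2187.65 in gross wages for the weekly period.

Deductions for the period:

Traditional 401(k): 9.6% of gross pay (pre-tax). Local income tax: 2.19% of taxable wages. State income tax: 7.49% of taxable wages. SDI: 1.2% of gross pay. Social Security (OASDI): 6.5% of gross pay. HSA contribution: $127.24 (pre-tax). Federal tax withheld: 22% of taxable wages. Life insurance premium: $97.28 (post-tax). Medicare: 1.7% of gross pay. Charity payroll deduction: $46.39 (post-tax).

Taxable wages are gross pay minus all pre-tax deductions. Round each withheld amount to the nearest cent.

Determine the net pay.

$914.89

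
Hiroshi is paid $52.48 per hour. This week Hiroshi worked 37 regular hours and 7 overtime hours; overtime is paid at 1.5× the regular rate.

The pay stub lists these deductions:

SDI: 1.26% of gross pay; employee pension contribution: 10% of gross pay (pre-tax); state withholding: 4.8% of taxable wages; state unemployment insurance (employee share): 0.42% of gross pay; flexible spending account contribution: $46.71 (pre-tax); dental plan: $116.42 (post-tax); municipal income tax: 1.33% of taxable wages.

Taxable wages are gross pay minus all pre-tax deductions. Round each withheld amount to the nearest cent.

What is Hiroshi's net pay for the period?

$1,903.84

Regular pay: 37 × $52.48 = $1,941.76
Overtime pay: 7 × $52.48 × 1.5 = $551.04
Gross pay = $1,941.76 + $551.04 = $2,492.80
Flexible spending account contribution: $46.71
Employee pension contribution: $2,492.80 × 0.1 = $249.28
Pre-tax total = $46.71 + $249.28 = $295.99
Taxable wages = $2,492.80 − $295.99 = $2,196.81
State withholding: $2,196.81 × 0.048 = $105.45
Municipal income tax: $2,196.81 × 0.0133 = $29.22
State unemployment insurance (employee share): $2,492.80 × 0.0042 = $10.47
SDI: $2,492.80 × 0.0126 = $31.41
Dental plan: $116.42
Total deductions = $46.71 + $249.28 + $105.45 + $29.22 + $10.47 + $31.41 + $116.42 = $588.96
Net pay = $2,492.80 − $588.96 = $1,903.84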